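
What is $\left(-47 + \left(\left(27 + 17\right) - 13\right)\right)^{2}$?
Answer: $256$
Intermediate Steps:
$\left(-47 + \left(\left(27 + 17\right) - 13\right)\right)^{2} = \left(-47 + \left(44 - 13\right)\right)^{2} = \left(-47 + 31\right)^{2} = \left(-16\right)^{2} = 256$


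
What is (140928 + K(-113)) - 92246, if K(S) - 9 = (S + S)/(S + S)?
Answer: 48692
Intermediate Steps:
K(S) = 10 (K(S) = 9 + (S + S)/(S + S) = 9 + (2*S)/((2*S)) = 9 + (2*S)*(1/(2*S)) = 9 + 1 = 10)
(140928 + K(-113)) - 92246 = (140928 + 10) - 92246 = 140938 - 92246 = 48692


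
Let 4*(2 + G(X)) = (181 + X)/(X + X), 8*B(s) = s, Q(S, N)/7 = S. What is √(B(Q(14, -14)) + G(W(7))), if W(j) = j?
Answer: √2667/14 ≈ 3.6888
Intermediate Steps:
Q(S, N) = 7*S
B(s) = s/8
G(X) = -2 + (181 + X)/(8*X) (G(X) = -2 + ((181 + X)/(X + X))/4 = -2 + ((181 + X)/((2*X)))/4 = -2 + ((181 + X)*(1/(2*X)))/4 = -2 + ((181 + X)/(2*X))/4 = -2 + (181 + X)/(8*X))
√(B(Q(14, -14)) + G(W(7))) = √((7*14)/8 + (⅛)*(181 - 15*7)/7) = √((⅛)*98 + (⅛)*(⅐)*(181 - 105)) = √(49/4 + (⅛)*(⅐)*76) = √(49/4 + 19/14) = √(381/28) = √2667/14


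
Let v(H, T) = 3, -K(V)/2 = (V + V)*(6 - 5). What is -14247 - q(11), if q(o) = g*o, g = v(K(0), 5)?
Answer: -14280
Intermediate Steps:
K(V) = -4*V (K(V) = -2*(V + V)*(6 - 5) = -2*2*V = -4*V)
g = 3
q(o) = 3*o
-14247 - q(11) = -14247 - 3*11 = -14247 - 1*33 = -14247 - 33 = -14280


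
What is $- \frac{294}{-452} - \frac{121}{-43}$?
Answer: $\frac{33667}{9718} \approx 3.4644$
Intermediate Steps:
$- \frac{294}{-452} - \frac{121}{-43} = \left(-294\right) \left(- \frac{1}{452}\right) - - \frac{121}{43} = \frac{147}{226} + \frac{121}{43} = \frac{33667}{9718}$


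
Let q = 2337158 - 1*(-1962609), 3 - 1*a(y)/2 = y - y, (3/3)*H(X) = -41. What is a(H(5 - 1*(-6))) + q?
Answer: 4299773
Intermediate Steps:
H(X) = -41
a(y) = 6 (a(y) = 6 - 2*(y - y) = 6 - 2*0 = 6 + 0 = 6)
q = 4299767 (q = 2337158 + 1962609 = 4299767)
a(H(5 - 1*(-6))) + q = 6 + 4299767 = 4299773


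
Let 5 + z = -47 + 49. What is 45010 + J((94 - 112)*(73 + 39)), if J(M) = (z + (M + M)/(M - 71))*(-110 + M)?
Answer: 98674724/2087 ≈ 47281.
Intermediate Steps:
z = -3 (z = -5 + (-47 + 49) = -5 + 2 = -3)
J(M) = (-110 + M)*(-3 + 2*M/(-71 + M)) (J(M) = (-3 + (M + M)/(M - 71))*(-110 + M) = (-3 + (2*M)/(-71 + M))*(-110 + M) = (-3 + 2*M/(-71 + M))*(-110 + M) = (-110 + M)*(-3 + 2*M/(-71 + M)))
45010 + J((94 - 112)*(73 + 39)) = 45010 + (-23430 - ((94 - 112)*(73 + 39))**2 + 323*((94 - 112)*(73 + 39)))/(-71 + (94 - 112)*(73 + 39)) = 45010 + (-23430 - (-18*112)**2 + 323*(-18*112))/(-71 - 18*112) = 45010 + (-23430 - 1*(-2016)**2 + 323*(-2016))/(-71 - 2016) = 45010 + (-23430 - 1*4064256 - 651168)/(-2087) = 45010 - (-23430 - 4064256 - 651168)/2087 = 45010 - 1/2087*(-4738854) = 45010 + 4738854/2087 = 98674724/2087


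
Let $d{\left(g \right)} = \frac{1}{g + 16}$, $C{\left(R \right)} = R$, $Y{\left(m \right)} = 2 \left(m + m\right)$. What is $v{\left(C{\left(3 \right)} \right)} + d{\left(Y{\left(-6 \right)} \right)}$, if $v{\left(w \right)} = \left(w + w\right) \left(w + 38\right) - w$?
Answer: $\frac{1943}{8} \approx 242.88$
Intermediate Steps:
$Y{\left(m \right)} = 4 m$ ($Y{\left(m \right)} = 2 \cdot 2 m = 4 m$)
$v{\left(w \right)} = - w + 2 w \left(38 + w\right)$ ($v{\left(w \right)} = 2 w \left(38 + w\right) - w = - w + 2 w \left(38 + w\right)$)
$d{\left(g \right)} = \frac{1}{16 + g}$
$v{\left(C{\left(3 \right)} \right)} + d{\left(Y{\left(-6 \right)} \right)} = 3 \left(75 + 2 \cdot 3\right) + \frac{1}{16 + 4 \left(-6\right)} = 3 \left(75 + 6\right) + \frac{1}{16 - 24} = 3 \cdot 81 + \frac{1}{-8} = 243 - \frac{1}{8} = \frac{1943}{8}$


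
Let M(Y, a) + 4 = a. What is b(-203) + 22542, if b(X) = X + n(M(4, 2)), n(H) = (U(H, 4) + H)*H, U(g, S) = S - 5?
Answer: 22345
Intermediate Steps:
M(Y, a) = -4 + a
U(g, S) = -5 + S
n(H) = H*(-1 + H) (n(H) = ((-5 + 4) + H)*H = (-1 + H)*H = H*(-1 + H))
b(X) = 6 + X (b(X) = X + (-4 + 2)*(-1 + (-4 + 2)) = X - 2*(-1 - 2) = X - 2*(-3) = X + 6 = 6 + X)
b(-203) + 22542 = (6 - 203) + 22542 = -197 + 22542 = 22345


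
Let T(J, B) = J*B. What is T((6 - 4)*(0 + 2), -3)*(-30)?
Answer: 360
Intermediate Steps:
T(J, B) = B*J
T((6 - 4)*(0 + 2), -3)*(-30) = -3*(6 - 4)*(0 + 2)*(-30) = -6*2*(-30) = -3*4*(-30) = -12*(-30) = 360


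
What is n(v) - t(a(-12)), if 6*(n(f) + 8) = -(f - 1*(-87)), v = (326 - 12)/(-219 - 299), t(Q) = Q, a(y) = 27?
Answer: -38383/777 ≈ -49.399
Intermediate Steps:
v = -157/259 (v = 314/(-518) = 314*(-1/518) = -157/259 ≈ -0.60618)
n(f) = -45/2 - f/6 (n(f) = -8 + (-(f - 1*(-87)))/6 = -8 + (-(f + 87))/6 = -8 + (-(87 + f))/6 = -8 + (-87 - f)/6 = -8 + (-29/2 - f/6) = -45/2 - f/6)
n(v) - t(a(-12)) = (-45/2 - 1/6*(-157/259)) - 1*27 = (-45/2 + 157/1554) - 27 = -17404/777 - 27 = -38383/777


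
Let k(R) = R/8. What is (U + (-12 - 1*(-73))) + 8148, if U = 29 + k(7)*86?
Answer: 33253/4 ≈ 8313.3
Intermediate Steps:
k(R) = R/8 (k(R) = R*(⅛) = R/8)
U = 417/4 (U = 29 + ((⅛)*7)*86 = 29 + (7/8)*86 = 29 + 301/4 = 417/4 ≈ 104.25)
(U + (-12 - 1*(-73))) + 8148 = (417/4 + (-12 - 1*(-73))) + 8148 = (417/4 + (-12 + 73)) + 8148 = (417/4 + 61) + 8148 = 661/4 + 8148 = 33253/4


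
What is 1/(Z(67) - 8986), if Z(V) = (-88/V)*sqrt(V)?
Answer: -301031/2705060694 + 22*sqrt(67)/1352530347 ≈ -0.00011115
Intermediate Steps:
Z(V) = -88/sqrt(V)
1/(Z(67) - 8986) = 1/(-88*sqrt(67)/67 - 8986) = 1/(-8986 - 88*sqrt(67)/67)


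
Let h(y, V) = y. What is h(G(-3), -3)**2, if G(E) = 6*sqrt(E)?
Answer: -108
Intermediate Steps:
h(G(-3), -3)**2 = (6*sqrt(-3))**2 = (6*(I*sqrt(3)))**2 = (6*I*sqrt(3))**2 = -108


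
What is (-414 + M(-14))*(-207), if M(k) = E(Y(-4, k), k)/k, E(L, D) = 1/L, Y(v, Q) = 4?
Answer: 4799295/56 ≈ 85702.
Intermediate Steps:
M(k) = 1/(4*k)
(-414 + M(-14))*(-207) = (-414 + (¼)/(-14))*(-207) = (-414 + (¼)*(-1/14))*(-207) = (-414 - 1/56)*(-207) = -23185/56*(-207) = 4799295/56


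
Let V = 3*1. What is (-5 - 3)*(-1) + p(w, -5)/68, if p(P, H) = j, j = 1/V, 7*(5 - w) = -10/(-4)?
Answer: 1633/204 ≈ 8.0049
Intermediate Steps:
w = 65/14 (w = 5 - (-10)/(7*(-4)) = 5 - (-10)*(-1)/(7*4) = 5 - 1/7*5/2 = 5 - 5/14 = 65/14 ≈ 4.6429)
V = 3
j = 1/3 ≈ 0.33333
p(P, H) = 1/3
(-5 - 3)*(-1) + p(w, -5)/68 = (-5 - 3)*(-1) + (1/3)/68 = -8*(-1) + (1/3)*(1/68) = 8 + 1/204 = 1633/204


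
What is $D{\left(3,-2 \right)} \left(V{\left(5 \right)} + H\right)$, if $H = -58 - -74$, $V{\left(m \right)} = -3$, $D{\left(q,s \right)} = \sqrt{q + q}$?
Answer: $13 \sqrt{6} \approx 31.843$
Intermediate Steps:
$D{\left(q,s \right)} = \sqrt{2} \sqrt{q}$ ($D{\left(q,s \right)} = \sqrt{2 q} = \sqrt{2} \sqrt{q}$)
$H = 16$ ($H = -58 + 74 = 16$)
$D{\left(3,-2 \right)} \left(V{\left(5 \right)} + H\right) = \sqrt{2} \sqrt{3} \left(-3 + 16\right) = \sqrt{6} \cdot 13 = 13 \sqrt{6}$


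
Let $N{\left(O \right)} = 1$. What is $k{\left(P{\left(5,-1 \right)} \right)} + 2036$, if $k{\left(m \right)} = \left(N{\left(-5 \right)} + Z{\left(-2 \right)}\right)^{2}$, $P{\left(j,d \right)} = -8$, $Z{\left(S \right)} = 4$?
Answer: $2061$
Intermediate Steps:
$k{\left(m \right)} = 25$ ($k{\left(m \right)} = \left(1 + 4\right)^{2} = 5^{2} = 25$)
$k{\left(P{\left(5,-1 \right)} \right)} + 2036 = 25 + 2036 = 2061$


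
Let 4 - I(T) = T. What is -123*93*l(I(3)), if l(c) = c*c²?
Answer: -11439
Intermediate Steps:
I(T) = 4 - T
l(c) = c³
-123*93*l(I(3)) = -123*93*(4 - 1*3)³ = -11439*(4 - 3)³ = -11439*1³ = -11439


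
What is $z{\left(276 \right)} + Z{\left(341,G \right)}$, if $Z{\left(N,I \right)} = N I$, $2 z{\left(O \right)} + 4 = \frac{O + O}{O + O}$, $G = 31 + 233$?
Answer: $\frac{180045}{2} \approx 90023.0$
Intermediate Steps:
$G = 264$
$z{\left(O \right)} = - \frac{3}{2}$ ($z{\left(O \right)} = -2 + \frac{\left(O + O\right) \frac{1}{O + O}}{2} = -2 + \frac{2 O \frac{1}{2 O}}{2} = -2 + \frac{1}{2} \cdot 1 = -2 + \frac{1}{2} = - \frac{3}{2}$)
$Z{\left(N,I \right)} = I N$
$z{\left(276 \right)} + Z{\left(341,G \right)} = - \frac{3}{2} + 264 \cdot 341 = - \frac{3}{2} + 90024 = \frac{180045}{2}$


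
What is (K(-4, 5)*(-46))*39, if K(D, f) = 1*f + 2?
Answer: -12558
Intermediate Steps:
K(D, f) = 2 + f (K(D, f) = f + 2 = 2 + f)
(K(-4, 5)*(-46))*39 = ((2 + 5)*(-46))*39 = (7*(-46))*39 = -322*39 = -12558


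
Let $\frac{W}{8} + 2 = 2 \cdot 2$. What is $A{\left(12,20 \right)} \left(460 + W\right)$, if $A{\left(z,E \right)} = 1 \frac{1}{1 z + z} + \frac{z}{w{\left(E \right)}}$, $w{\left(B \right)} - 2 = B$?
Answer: $\frac{18445}{66} \approx 279.47$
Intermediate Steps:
$w{\left(B \right)} = 2 + B$
$A{\left(z,E \right)} = \frac{1}{2 z} + \frac{z}{2 + E}$ ($A{\left(z,E \right)} = 1 \frac{1}{1 z + z} + \frac{z}{2 + E} = 1 \frac{1}{z + z} + \frac{z}{2 + E} = 1 \frac{1}{2 z} + \frac{z}{2 + E} = \frac{1}{2 z} + \frac{z}{2 + E}$)
$W = 16$ ($W = -16 + 8 \cdot 2 \cdot 2 = -16 + 8 \cdot 4 = -16 + 32 = 16$)
$A{\left(12,20 \right)} \left(460 + W\right) = \frac{1 + 12^{2} + \frac{1}{2} \cdot 20}{12 \left(2 + 20\right)} \left(460 + 16\right) = \frac{1 + 144 + 10}{12 \cdot 22} \cdot 476 = \frac{1}{12} \cdot \frac{1}{22} \cdot 155 \cdot 476 = \frac{155}{264} \cdot 476 = \frac{18445}{66}$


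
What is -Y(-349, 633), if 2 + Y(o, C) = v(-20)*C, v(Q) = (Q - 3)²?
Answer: -334855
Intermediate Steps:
v(Q) = (-3 + Q)²
Y(o, C) = -2 + 529*C (Y(o, C) = -2 + (-3 - 20)²*C = -2 + (-23)²*C = -2 + 529*C)
-Y(-349, 633) = -(-2 + 529*633) = -(-2 + 334857) = -1*334855 = -334855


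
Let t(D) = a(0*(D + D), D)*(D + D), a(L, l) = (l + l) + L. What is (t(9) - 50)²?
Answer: 75076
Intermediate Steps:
a(L, l) = L + 2*l (a(L, l) = 2*l + L = L + 2*l)
t(D) = 4*D² (t(D) = (0*(D + D) + 2*D)*(D + D) = (0*(2*D) + 2*D)*(2*D) = (0 + 2*D)*(2*D) = (2*D)*(2*D) = 4*D²)
(t(9) - 50)² = (4*9² - 50)² = (4*81 - 50)² = (324 - 50)² = 274² = 75076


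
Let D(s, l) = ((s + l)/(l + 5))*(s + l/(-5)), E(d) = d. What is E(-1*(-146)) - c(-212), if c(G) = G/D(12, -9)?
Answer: 25982/207 ≈ 125.52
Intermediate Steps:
D(s, l) = (l + s)*(s - l/5)/(5 + l) (D(s, l) = ((l + s)/(5 + l))*(s + l*(-1/5)) = ((l + s)/(5 + l))*(s - l/5) = (l + s)*(s - l/5)/(5 + l))
c(G) = -20*G/207 (c(G) = G/(((-1*(-9)**2 + 5*12**2 + 4*(-9)*12)/(5*(5 - 9)))) = G/(((1/5)*(-1*81 + 5*144 - 432)/(-4))) = G/(((1/5)*(-1/4)*(-81 + 720 - 432))) = G/(((1/5)*(-1/4)*207)) = G/(-207/20) = G*(-20/207) = -20*G/207)
E(-1*(-146)) - c(-212) = -1*(-146) - (-20)*(-212)/207 = 146 - 1*4240/207 = 146 - 4240/207 = 25982/207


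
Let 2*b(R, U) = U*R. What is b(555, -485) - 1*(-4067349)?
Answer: 7865523/2 ≈ 3.9328e+6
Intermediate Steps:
b(R, U) = R*U/2 (b(R, U) = (U*R)/2 = (R*U)/2 = R*U/2)
b(555, -485) - 1*(-4067349) = (½)*555*(-485) - 1*(-4067349) = -269175/2 + 4067349 = 7865523/2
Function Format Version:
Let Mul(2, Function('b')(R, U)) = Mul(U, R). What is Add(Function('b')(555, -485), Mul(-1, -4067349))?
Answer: Rational(7865523, 2) ≈ 3.9328e+6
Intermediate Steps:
Function('b')(R, U) = Mul(Rational(1, 2), R, U) (Function('b')(R, U) = Mul(Rational(1, 2), Mul(U, R)) = Mul(Rational(1, 2), Mul(R, U)) = Mul(Rational(1, 2), R, U))
Add(Function('b')(555, -485), Mul(-1, -4067349)) = Add(Mul(Rational(1, 2), 555, -485), Mul(-1, -4067349)) = Add(Rational(-269175, 2), 4067349) = Rational(7865523, 2)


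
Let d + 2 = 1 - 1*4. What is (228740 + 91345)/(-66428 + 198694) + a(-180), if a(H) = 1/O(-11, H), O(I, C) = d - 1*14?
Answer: 5949349/2513054 ≈ 2.3674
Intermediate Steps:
d = -5 (d = -2 + (1 - 1*4) = -2 + (1 - 4) = -2 - 3 = -5)
O(I, C) = -19 (O(I, C) = -5 - 1*14 = -5 - 14 = -19)
a(H) = -1/19 (a(H) = 1/(-19) = -1/19)
(228740 + 91345)/(-66428 + 198694) + a(-180) = (228740 + 91345)/(-66428 + 198694) - 1/19 = 320085/132266 - 1/19 = 5949349/2513054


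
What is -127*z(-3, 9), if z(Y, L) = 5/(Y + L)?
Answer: -635/6 ≈ -105.83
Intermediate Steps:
z(Y, L) = 5/(L + Y)
-127*z(-3, 9) = -635/(9 - 3) = -635/6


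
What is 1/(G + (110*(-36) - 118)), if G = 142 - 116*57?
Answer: -1/10548 ≈ -9.4805e-5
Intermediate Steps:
G = -6470 (G = 142 - 6612 = -6470)
1/(G + (110*(-36) - 118)) = 1/(-6470 + (110*(-36) - 118)) = 1/(-6470 + (-3960 - 118)) = 1/(-6470 - 4078) = 1/(-10548) = -1/10548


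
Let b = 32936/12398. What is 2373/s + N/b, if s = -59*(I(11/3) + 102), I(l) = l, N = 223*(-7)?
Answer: -181099414909/308001004 ≈ -587.98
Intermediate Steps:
N = -1561
s = -18703/3 (s = -59*(11/3 + 102) = -59*317/3 = -18703/3 ≈ -6234.3)
b = 16468/6199 (b = 32936*(1/12398) = 16468/6199 ≈ 2.6566)
2373/s + N/b = 2373/(-18703/3) - 1561/16468/6199 = 2373*(-3/18703) - 1561*6199/16468 = -7119/18703 - 9676639/16468 = -181099414909/308001004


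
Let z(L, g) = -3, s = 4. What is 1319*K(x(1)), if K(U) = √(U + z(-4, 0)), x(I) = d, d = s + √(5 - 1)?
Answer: 1319*√3 ≈ 2284.6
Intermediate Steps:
d = 6 (d = 4 + √(5 - 1) = 4 + √4 = 4 + 2 = 6)
x(I) = 6
K(U) = √(-3 + U) (K(U) = √(U - 3) = √(-3 + U))
1319*K(x(1)) = 1319*√(-3 + 6) = 1319*√3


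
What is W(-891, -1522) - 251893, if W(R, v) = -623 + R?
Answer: -253407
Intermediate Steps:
W(-891, -1522) - 251893 = (-623 - 891) - 251893 = -1514 - 251893 = -253407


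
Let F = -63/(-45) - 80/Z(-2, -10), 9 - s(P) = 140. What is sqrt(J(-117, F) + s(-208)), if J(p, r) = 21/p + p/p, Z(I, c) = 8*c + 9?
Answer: I*sqrt(198003)/39 ≈ 11.41*I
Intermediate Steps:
Z(I, c) = 9 + 8*c
s(P) = -131 (s(P) = 9 - 1*140 = 9 - 140 = -131)
F = 897/355 (F = -63/(-45) - 80/(9 + 8*(-10)) = -63*(-1/45) - 80/(9 - 80) = 7/5 - 80/(-71) = 7/5 - 80*(-1/71) = 7/5 + 80/71 = 897/355 ≈ 2.5268)
J(p, r) = 1 + 21/p (J(p, r) = 21/p + 1 = 1 + 21/p)
sqrt(J(-117, F) + s(-208)) = sqrt((21 - 117)/(-117) - 131) = sqrt(-1/117*(-96) - 131) = sqrt(32/39 - 131) = sqrt(-5077/39) = I*sqrt(198003)/39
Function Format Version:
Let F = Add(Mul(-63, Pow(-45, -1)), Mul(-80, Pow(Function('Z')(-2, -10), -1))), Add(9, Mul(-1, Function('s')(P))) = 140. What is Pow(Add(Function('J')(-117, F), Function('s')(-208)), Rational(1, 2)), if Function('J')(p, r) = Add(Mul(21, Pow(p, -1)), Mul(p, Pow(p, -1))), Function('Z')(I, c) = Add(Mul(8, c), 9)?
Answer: Mul(Rational(1, 39), I, Pow(198003, Rational(1, 2))) ≈ Mul(11.410, I)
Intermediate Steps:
Function('Z')(I, c) = Add(9, Mul(8, c))
Function('s')(P) = -131 (Function('s')(P) = Add(9, Mul(-1, 140)) = Add(9, -140) = -131)
F = Rational(897, 355) (F = Add(Mul(-63, Pow(-45, -1)), Mul(-80, Pow(Add(9, Mul(8, -10)), -1))) = Add(Mul(-63, Rational(-1, 45)), Mul(-80, Pow(Add(9, -80), -1))) = Add(Rational(7, 5), Mul(-80, Pow(-71, -1))) = Add(Rational(7, 5), Mul(-80, Rational(-1, 71))) = Add(Rational(7, 5), Rational(80, 71)) = Rational(897, 355) ≈ 2.5268)
Function('J')(p, r) = Add(1, Mul(21, Pow(p, -1))) (Function('J')(p, r) = Add(Mul(21, Pow(p, -1)), 1) = Add(1, Mul(21, Pow(p, -1))))
Pow(Add(Function('J')(-117, F), Function('s')(-208)), Rational(1, 2)) = Pow(Add(Mul(Pow(-117, -1), Add(21, -117)), -131), Rational(1, 2)) = Pow(Add(Mul(Rational(-1, 117), -96), -131), Rational(1, 2)) = Pow(Add(Rational(32, 39), -131), Rational(1, 2)) = Pow(Rational(-5077, 39), Rational(1, 2)) = Mul(Rational(1, 39), I, Pow(198003, Rational(1, 2)))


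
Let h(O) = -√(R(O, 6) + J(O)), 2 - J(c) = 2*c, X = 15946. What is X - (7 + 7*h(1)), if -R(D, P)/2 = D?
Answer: 15939 + 7*I*√2 ≈ 15939.0 + 9.8995*I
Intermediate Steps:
J(c) = 2 - 2*c
R(D, P) = -2*D
h(O) = -√(2 - 4*O) (h(O) = -√(-2*O + (2 - 2*O)) = -√(2 - 4*O))
X - (7 + 7*h(1)) = 15946 - (7 + 7*(-√(2 - 4*1))) = 15946 - (7 + 7*(-√(2 - 4))) = 15946 - (7 + 7*(-√(-2))) = 15946 - (7 + 7*(-I*√2)) = 15946 - (7 - 7*I*√2) = 15946 + (-7 + 7*I*√2) = 15939 + 7*I*√2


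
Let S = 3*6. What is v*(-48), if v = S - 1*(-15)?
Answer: -1584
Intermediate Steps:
S = 18
v = 33 (v = 18 - 1*(-15) = 18 + 15 = 33)
v*(-48) = 33*(-48) = -1584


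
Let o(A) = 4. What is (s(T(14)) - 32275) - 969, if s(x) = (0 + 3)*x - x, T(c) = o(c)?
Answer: -33236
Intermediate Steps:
T(c) = 4
s(x) = 2*x (s(x) = 3*x - x = 2*x)
(s(T(14)) - 32275) - 969 = (2*4 - 32275) - 969 = (8 - 32275) - 969 = -32267 - 969 = -33236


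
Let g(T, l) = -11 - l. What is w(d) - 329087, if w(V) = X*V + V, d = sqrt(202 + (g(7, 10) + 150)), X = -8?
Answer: -329087 - 7*sqrt(331) ≈ -3.2921e+5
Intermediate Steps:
d = sqrt(331) (d = sqrt(202 + ((-11 - 1*10) + 150)) = sqrt(202 + ((-11 - 10) + 150)) = sqrt(202 + (-21 + 150)) = sqrt(202 + 129) = sqrt(331) ≈ 18.193)
w(V) = -7*V (w(V) = -8*V + V = -7*V)
w(d) - 329087 = -7*sqrt(331) - 329087 = -329087 - 7*sqrt(331)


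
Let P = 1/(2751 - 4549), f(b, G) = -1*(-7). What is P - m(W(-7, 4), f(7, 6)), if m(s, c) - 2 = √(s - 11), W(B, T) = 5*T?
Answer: -8991/1798 ≈ -5.0006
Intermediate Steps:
f(b, G) = 7
m(s, c) = 2 + √(-11 + s) (m(s, c) = 2 + √(s - 11) = 2 + √(-11 + s))
P = -1/1798 (P = 1/(-1798) = -1/1798 ≈ -0.00055617)
P - m(W(-7, 4), f(7, 6)) = -1/1798 - (2 + √(-11 + 5*4)) = -1/1798 - (2 + √(-11 + 20)) = -1/1798 - (2 + √9) = -1/1798 - (2 + 3) = -1/1798 - 1*5 = -1/1798 - 5 = -8991/1798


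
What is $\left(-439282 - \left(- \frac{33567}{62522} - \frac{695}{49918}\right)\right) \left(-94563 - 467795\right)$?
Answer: $\frac{192746184008859058352}{780243299} \approx 2.4703 \cdot 10^{11}$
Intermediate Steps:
$\left(-439282 - \left(- \frac{33567}{62522} - \frac{695}{49918}\right)\right) \left(-94563 - 467795\right) = \left(-439282 - - \frac{429762574}{780243299}\right) \left(-562358\right) = \left(-439282 + \left(\frac{695}{49918} + \frac{33567}{62522}\right)\right) \left(-562358\right) = \left(-439282 + \frac{429762574}{780243299}\right) \left(-562358\right) = \left(- \frac{342746407108744}{780243299}\right) \left(-562358\right) = \frac{192746184008859058352}{780243299}$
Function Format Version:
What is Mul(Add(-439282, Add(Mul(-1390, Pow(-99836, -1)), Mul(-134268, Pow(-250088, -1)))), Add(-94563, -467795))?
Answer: Rational(192746184008859058352, 780243299) ≈ 2.4703e+11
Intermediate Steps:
Mul(Add(-439282, Add(Mul(-1390, Pow(-99836, -1)), Mul(-134268, Pow(-250088, -1)))), Add(-94563, -467795)) = Mul(Add(-439282, Add(Mul(-1390, Rational(-1, 99836)), Mul(-134268, Rational(-1, 250088)))), -562358) = Mul(Add(-439282, Add(Rational(695, 49918), Rational(33567, 62522))), -562358) = Mul(Add(-439282, Rational(429762574, 780243299)), -562358) = Mul(Rational(-342746407108744, 780243299), -562358) = Rational(192746184008859058352, 780243299)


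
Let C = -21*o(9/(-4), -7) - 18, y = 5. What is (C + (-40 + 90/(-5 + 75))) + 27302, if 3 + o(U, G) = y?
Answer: 190423/7 ≈ 27203.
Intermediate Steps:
o(U, G) = 2 (o(U, G) = -3 + 5 = 2)
C = -60 (C = -21*2 - 18 = -42 - 18 = -60)
(C + (-40 + 90/(-5 + 75))) + 27302 = (-60 + (-40 + 90/(-5 + 75))) + 27302 = (-60 + (-40 + 90/70)) + 27302 = (-60 + (-40 + (1/70)*90)) + 27302 = (-60 + (-40 + 9/7)) + 27302 = (-60 - 271/7) + 27302 = -691/7 + 27302 = 190423/7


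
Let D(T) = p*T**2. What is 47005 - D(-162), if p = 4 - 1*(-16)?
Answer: -477875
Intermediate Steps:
p = 20 (p = 4 + 16 = 20)
D(T) = 20*T**2
47005 - D(-162) = 47005 - 20*(-162)**2 = 47005 - 20*26244 = 47005 - 1*524880 = 47005 - 524880 = -477875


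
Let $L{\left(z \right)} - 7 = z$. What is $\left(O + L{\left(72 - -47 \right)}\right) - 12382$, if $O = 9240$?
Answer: $-3016$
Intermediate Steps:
$L{\left(z \right)} = 7 + z$
$\left(O + L{\left(72 - -47 \right)}\right) - 12382 = \left(9240 + \left(7 + \left(72 - -47\right)\right)\right) - 12382 = \left(9240 + \left(7 + \left(72 + 47\right)\right)\right) - 12382 = \left(9240 + \left(7 + 119\right)\right) - 12382 = \left(9240 + 126\right) - 12382 = 9366 - 12382 = -3016$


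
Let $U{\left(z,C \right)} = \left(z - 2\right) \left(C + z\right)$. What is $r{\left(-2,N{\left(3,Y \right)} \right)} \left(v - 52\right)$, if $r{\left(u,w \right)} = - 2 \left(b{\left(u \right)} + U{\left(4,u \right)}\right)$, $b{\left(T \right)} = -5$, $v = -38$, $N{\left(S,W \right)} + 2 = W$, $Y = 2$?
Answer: $-180$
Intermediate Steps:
$N{\left(S,W \right)} = -2 + W$
$U{\left(z,C \right)} = \left(-2 + z\right) \left(C + z\right)$
$r{\left(u,w \right)} = -6 - 4 u$ ($r{\left(u,w \right)} = - 2 \left(-5 - \left(8 - 16 + 2 u - u 4\right)\right) = - 2 \left(-5 + \left(16 - 2 u - 8 + 4 u\right)\right) = - 2 \left(-5 + \left(8 + 2 u\right)\right) = - 2 \left(3 + 2 u\right) = -6 - 4 u$)
$r{\left(-2,N{\left(3,Y \right)} \right)} \left(v - 52\right) = \left(-6 - -8\right) \left(-38 - 52\right) = \left(-6 + 8\right) \left(-90\right) = 2 \left(-90\right) = -180$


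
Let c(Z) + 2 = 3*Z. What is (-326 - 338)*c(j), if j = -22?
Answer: 45152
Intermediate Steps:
c(Z) = -2 + 3*Z
(-326 - 338)*c(j) = (-326 - 338)*(-2 + 3*(-22)) = -664*(-2 - 66) = -664*(-68) = 45152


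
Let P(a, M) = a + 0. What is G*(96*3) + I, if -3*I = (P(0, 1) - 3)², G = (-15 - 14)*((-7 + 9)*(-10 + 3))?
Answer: 116925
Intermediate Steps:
P(a, M) = a
G = 406 (G = -58*(-7) = -29*(-14) = 406)
I = -3 (I = -(0 - 3)²/3 = -⅓*(-3)² = -⅓*9 = -3)
G*(96*3) + I = 406*(96*3) - 3 = 406*288 - 3 = 116928 - 3 = 116925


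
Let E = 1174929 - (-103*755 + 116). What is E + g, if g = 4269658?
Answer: 5522236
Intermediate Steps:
E = 1252578 (E = 1174929 - (-77765 + 116) = 1174929 - 1*(-77649) = 1174929 + 77649 = 1252578)
E + g = 1252578 + 4269658 = 5522236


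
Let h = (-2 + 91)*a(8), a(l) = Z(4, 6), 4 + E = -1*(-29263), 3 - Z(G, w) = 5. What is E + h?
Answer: 29081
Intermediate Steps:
Z(G, w) = -2 (Z(G, w) = 3 - 1*5 = 3 - 5 = -2)
E = 29259 (E = -4 - 1*(-29263) = -4 + 29263 = 29259)
a(l) = -2
h = -178 (h = (-2 + 91)*(-2) = 89*(-2) = -178)
E + h = 29259 - 178 = 29081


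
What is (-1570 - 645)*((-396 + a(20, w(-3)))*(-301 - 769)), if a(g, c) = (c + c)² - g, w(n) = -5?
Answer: -748935800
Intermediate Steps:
a(g, c) = -g + 4*c² (a(g, c) = (2*c)² - g = 4*c² - g = -g + 4*c²)
(-1570 - 645)*((-396 + a(20, w(-3)))*(-301 - 769)) = (-1570 - 645)*((-396 + (-1*20 + 4*(-5)²))*(-301 - 769)) = -2215*(-396 + (-20 + 4*25))*(-1070) = -2215*(-396 + (-20 + 100))*(-1070) = -2215*(-396 + 80)*(-1070) = -(-699940)*(-1070) = -2215*338120 = -748935800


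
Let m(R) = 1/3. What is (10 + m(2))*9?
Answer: 93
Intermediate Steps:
m(R) = 1/3
(10 + m(2))*9 = (10 + 1/3)*9 = (31/3)*9 = 93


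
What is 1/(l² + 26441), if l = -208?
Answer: 1/69705 ≈ 1.4346e-5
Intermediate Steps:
1/(l² + 26441) = 1/((-208)² + 26441) = 1/(43264 + 26441) = 1/69705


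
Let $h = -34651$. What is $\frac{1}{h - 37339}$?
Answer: $- \frac{1}{71990} \approx -1.3891 \cdot 10^{-5}$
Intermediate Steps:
$\frac{1}{h - 37339} = \frac{1}{-34651 - 37339} = \frac{1}{-71990} = - \frac{1}{71990}$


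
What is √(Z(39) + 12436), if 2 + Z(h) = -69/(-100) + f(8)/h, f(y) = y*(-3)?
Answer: 3*√23348429/130 ≈ 111.51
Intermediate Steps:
f(y) = -3*y
Z(h) = -131/100 - 24/h (Z(h) = -2 + (-69/(-100) + (-3*8)/h) = -2 + (-69*(-1/100) - 24/h) = -2 + (69/100 - 24/h) = -131/100 - 24/h)
√(Z(39) + 12436) = √((-131/100 - 24/39) + 12436) = √((-131/100 - 24*1/39) + 12436) = √((-131/100 - 8/13) + 12436) = √(-2503/1300 + 12436) = √(16164297/1300) = 3*√23348429/130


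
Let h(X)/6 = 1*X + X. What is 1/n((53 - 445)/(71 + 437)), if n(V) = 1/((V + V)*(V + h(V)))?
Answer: 249704/16129 ≈ 15.482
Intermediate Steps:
h(X) = 12*X (h(X) = 6*(1*X + X) = 6*(X + X) = 6*(2*X) = 12*X)
n(V) = 1/(26*V²) (n(V) = 1/((V + V)*(V + 12*V)) = 1/((2*V)*(13*V)) = 1/(26*V²))
1/n((53 - 445)/(71 + 437)) = 1/(1/(26*((53 - 445)/(71 + 437))²)) = 1/(1/(26*(-392/508)²)) = 1/(1/(26*(-392*1/508)²)) = 1/(1/(26*(-98/127)²)) = 1/((1/26)*(16129/9604)) = 1/(16129/249704) = 249704/16129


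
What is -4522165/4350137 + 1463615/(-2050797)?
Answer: -15640968180760/8921247909189 ≈ -1.7532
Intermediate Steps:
-4522165/4350137 + 1463615/(-2050797) = -4522165*1/4350137 + 1463615*(-1/2050797) = -4522165/4350137 - 1463615/2050797 = -15640968180760/8921247909189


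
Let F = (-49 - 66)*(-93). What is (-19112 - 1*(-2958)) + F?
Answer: -5459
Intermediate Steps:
F = 10695 (F = -115*(-93) = 10695)
(-19112 - 1*(-2958)) + F = (-19112 - 1*(-2958)) + 10695 = (-19112 + 2958) + 10695 = -16154 + 10695 = -5459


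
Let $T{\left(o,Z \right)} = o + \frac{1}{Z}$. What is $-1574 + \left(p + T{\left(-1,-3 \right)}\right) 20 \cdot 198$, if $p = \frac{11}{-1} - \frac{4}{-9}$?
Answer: $-48654$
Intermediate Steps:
$p = - \frac{95}{9}$ ($p = 11 \left(-1\right) - - \frac{4}{9} = -11 + \frac{4}{9} = - \frac{95}{9} \approx -10.556$)
$-1574 + \left(p + T{\left(-1,-3 \right)}\right) 20 \cdot 198 = -1574 + \left(- \frac{95}{9} - \left(1 - \frac{1}{-3}\right)\right) 20 \cdot 198 = -1574 + \left(- \frac{95}{9} - \frac{4}{3}\right) 20 \cdot 198 = -1574 + \left(- \frac{107}{9}\right) 20 \cdot 198 = -1574 - 47080 = -48654$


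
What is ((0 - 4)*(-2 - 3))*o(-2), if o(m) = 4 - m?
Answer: 120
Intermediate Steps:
((0 - 4)*(-2 - 3))*o(-2) = ((0 - 4)*(-2 - 3))*(4 - 1*(-2)) = (-4*(-5))*(4 + 2) = 20*6 = 120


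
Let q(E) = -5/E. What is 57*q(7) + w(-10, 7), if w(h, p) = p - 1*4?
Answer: -264/7 ≈ -37.714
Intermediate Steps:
w(h, p) = -4 + p (w(h, p) = p - 4 = -4 + p)
57*q(7) + w(-10, 7) = 57*(-5/7) + (-4 + 7) = 57*(-5*1/7) + 3 = 57*(-5/7) + 3 = -285/7 + 3 = -264/7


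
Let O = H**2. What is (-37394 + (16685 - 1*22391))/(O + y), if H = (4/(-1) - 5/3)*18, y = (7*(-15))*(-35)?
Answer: -43100/14079 ≈ -3.0613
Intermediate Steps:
y = 3675 (y = -105*(-35) = 3675)
H = -102 (H = (4*(-1) - 5*1/3)*18 = (-4 - 5/3)*18 = -17/3*18 = -102)
O = 10404 (O = (-102)**2 = 10404)
(-37394 + (16685 - 1*22391))/(O + y) = (-37394 + (16685 - 1*22391))/(10404 + 3675) = (-37394 + (16685 - 22391))/14079 = (-37394 - 5706)*(1/14079) = -43100*1/14079 = -43100/14079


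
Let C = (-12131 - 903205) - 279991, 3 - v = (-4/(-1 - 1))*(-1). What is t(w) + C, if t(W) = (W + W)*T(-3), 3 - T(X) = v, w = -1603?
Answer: -1188915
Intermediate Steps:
v = 5 (v = 3 - -4/(-1 - 1)*(-1) = 3 - -4/(-2)*(-1) = 3 - (-1/2*(-4))*(-1) = 3 - 2*(-1) = 3 - 1*(-2) = 3 + 2 = 5)
T(X) = -2 (T(X) = 3 - 1*5 = 3 - 5 = -2)
C = -1195327 (C = -915336 - 279991 = -1195327)
t(W) = -4*W (t(W) = (W + W)*(-2) = (2*W)*(-2) = -4*W)
t(w) + C = -4*(-1603) - 1195327 = 6412 - 1195327 = -1188915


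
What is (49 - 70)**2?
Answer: 441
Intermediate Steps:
(49 - 70)**2 = (-21)**2 = 441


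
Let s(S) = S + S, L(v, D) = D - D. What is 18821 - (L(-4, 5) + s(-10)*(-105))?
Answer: 16721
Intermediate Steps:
L(v, D) = 0
s(S) = 2*S
18821 - (L(-4, 5) + s(-10)*(-105)) = 18821 - (0 + (2*(-10))*(-105)) = 18821 - (0 - 20*(-105)) = 18821 - (0 + 2100) = 18821 - 1*2100 = 18821 - 2100 = 16721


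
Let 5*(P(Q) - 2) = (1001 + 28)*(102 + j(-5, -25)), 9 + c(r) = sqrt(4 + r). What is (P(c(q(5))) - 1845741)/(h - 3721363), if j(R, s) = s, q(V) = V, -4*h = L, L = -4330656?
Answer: 1307066/1884785 ≈ 0.69348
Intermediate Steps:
h = 1082664 (h = -1/4*(-4330656) = 1082664)
c(r) = -9 + sqrt(4 + r)
P(Q) = 79243/5 (P(Q) = 2 + ((1001 + 28)*(102 - 25))/5 = 2 + (1029*77)/5 = 2 + (1/5)*79233 = 2 + 79233/5 = 79243/5)
(P(c(q(5))) - 1845741)/(h - 3721363) = (79243/5 - 1845741)/(1082664 - 3721363) = -9149462/5/(-2638699) = -9149462/5*(-1/2638699) = 1307066/1884785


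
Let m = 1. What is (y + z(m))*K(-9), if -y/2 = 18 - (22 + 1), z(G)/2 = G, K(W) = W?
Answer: -108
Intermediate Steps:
z(G) = 2*G
y = 10 (y = -2*(18 - (22 + 1)) = -2*(18 - 1*23) = -2*(18 - 23) = -2*(-5) = 10)
(y + z(m))*K(-9) = (10 + 2*1)*(-9) = (10 + 2)*(-9) = 12*(-9) = -108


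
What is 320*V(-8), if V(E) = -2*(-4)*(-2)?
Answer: -5120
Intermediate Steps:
V(E) = -16 (V(E) = 8*(-2) = -16)
320*V(-8) = 320*(-16) = -5120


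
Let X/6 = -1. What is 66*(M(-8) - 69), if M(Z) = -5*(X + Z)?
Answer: 66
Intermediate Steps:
X = -6 (X = 6*(-1) = -6)
M(Z) = 30 - 5*Z (M(Z) = -5*(-6 + Z) = 30 - 5*Z)
66*(M(-8) - 69) = 66*((30 - 5*(-8)) - 69) = 66*((30 + 40) - 69) = 66*(70 - 69) = 66*1 = 66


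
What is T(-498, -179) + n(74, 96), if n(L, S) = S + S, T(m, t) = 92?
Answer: 284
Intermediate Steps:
n(L, S) = 2*S
T(-498, -179) + n(74, 96) = 92 + 2*96 = 92 + 192 = 284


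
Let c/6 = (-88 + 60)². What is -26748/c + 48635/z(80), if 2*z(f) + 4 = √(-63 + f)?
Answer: 152517131/392 + 97270*√17 ≈ 7.9013e+5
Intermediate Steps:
z(f) = -2 + √(-63 + f)/2
c = 4704 (c = 6*(-88 + 60)² = 6*(-28)² = 6*784 = 4704)
-26748/c + 48635/z(80) = -26748/4704 + 48635/(-2 + √(-63 + 80)/2) = -26748*1/4704 + 48635/(-2 + √17/2) = -2229/392 + 48635/(-2 + √17/2)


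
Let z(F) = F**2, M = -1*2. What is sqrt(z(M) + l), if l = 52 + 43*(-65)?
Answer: I*sqrt(2739) ≈ 52.335*I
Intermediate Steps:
M = -2
l = -2743 (l = 52 - 2795 = -2743)
sqrt(z(M) + l) = sqrt((-2)**2 - 2743) = sqrt(4 - 2743) = sqrt(-2739) = I*sqrt(2739)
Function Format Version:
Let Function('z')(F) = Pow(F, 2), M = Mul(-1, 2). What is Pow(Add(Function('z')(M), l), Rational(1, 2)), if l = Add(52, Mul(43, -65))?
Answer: Mul(I, Pow(2739, Rational(1, 2))) ≈ Mul(52.335, I)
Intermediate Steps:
M = -2
l = -2743 (l = Add(52, -2795) = -2743)
Pow(Add(Function('z')(M), l), Rational(1, 2)) = Pow(Add(Pow(-2, 2), -2743), Rational(1, 2)) = Pow(Add(4, -2743), Rational(1, 2)) = Pow(-2739, Rational(1, 2)) = Mul(I, Pow(2739, Rational(1, 2)))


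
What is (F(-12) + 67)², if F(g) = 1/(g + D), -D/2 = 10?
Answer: 4592449/1024 ≈ 4484.8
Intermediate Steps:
D = -20 (D = -2*10 = -20)
F(g) = 1/(-20 + g) (F(g) = 1/(g - 20) = 1/(-20 + g))
(F(-12) + 67)² = (1/(-20 - 12) + 67)² = (1/(-32) + 67)² = (-1/32 + 67)² = (2143/32)² = 4592449/1024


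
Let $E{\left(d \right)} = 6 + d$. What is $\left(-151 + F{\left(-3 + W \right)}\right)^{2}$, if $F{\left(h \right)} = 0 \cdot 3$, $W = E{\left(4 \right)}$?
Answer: $22801$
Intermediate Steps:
$W = 10$ ($W = 6 + 4 = 10$)
$F{\left(h \right)} = 0$
$\left(-151 + F{\left(-3 + W \right)}\right)^{2} = \left(-151 + 0\right)^{2} = \left(-151\right)^{2} = 22801$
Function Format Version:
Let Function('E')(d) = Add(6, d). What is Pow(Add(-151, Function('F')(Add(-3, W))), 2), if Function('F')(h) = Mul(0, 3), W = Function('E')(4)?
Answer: 22801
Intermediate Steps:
W = 10 (W = Add(6, 4) = 10)
Function('F')(h) = 0
Pow(Add(-151, Function('F')(Add(-3, W))), 2) = Pow(Add(-151, 0), 2) = Pow(-151, 2) = 22801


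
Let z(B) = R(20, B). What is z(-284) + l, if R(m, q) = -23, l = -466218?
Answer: -466241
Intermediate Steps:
z(B) = -23
z(-284) + l = -23 - 466218 = -466241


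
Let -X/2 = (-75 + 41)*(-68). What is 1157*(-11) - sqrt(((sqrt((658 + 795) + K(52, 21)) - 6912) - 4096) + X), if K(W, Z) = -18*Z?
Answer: -12727 - I*sqrt(15632 - 5*sqrt(43)) ≈ -12727.0 - 124.9*I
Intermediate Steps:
X = -4624 (X = -2*(-75 + 41)*(-68) = -(-68)*(-68) = -2*2312 = -4624)
1157*(-11) - sqrt(((sqrt((658 + 795) + K(52, 21)) - 6912) - 4096) + X) = 1157*(-11) - sqrt(((sqrt((658 + 795) - 18*21) - 6912) - 4096) - 4624) = -12727 - sqrt(((sqrt(1453 - 378) - 6912) - 4096) - 4624) = -12727 - sqrt(((sqrt(1075) - 6912) - 4096) - 4624) = -12727 - sqrt(((5*sqrt(43) - 6912) - 4096) - 4624) = -12727 - sqrt(((-6912 + 5*sqrt(43)) - 4096) - 4624) = -12727 - sqrt((-11008 + 5*sqrt(43)) - 4624) = -12727 - sqrt(-15632 + 5*sqrt(43))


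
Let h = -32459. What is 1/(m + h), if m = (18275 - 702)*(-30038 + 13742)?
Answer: -1/286402067 ≈ -3.4916e-9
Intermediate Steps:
m = -286369608 (m = 17573*(-16296) = -286369608)
1/(m + h) = 1/(-286369608 - 32459) = 1/(-286402067) = -1/286402067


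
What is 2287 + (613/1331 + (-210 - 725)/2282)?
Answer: 6946555535/3037342 ≈ 2287.1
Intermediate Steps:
2287 + (613/1331 + (-210 - 725)/2282) = 2287 + (613*(1/1331) - 935*1/2282) = 2287 + (613/1331 - 935/2282) = 2287 + 154381/3037342 = 6946555535/3037342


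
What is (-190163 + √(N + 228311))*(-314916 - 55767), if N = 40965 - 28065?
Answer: 70490191329 - 11491173*√251 ≈ 7.0308e+10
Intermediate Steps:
N = 12900
(-190163 + √(N + 228311))*(-314916 - 55767) = (-190163 + √(12900 + 228311))*(-314916 - 55767) = (-190163 + √241211)*(-370683) = (-190163 + 31*√251)*(-370683) = 70490191329 - 11491173*√251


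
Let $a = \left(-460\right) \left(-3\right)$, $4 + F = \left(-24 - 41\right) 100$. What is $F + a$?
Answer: $-5124$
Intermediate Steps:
$F = -6504$ ($F = -4 + \left(-24 - 41\right) 100 = -4 - 6500 = -6504$)
$a = 1380$
$F + a = -6504 + 1380 = -5124$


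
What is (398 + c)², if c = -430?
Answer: 1024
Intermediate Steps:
(398 + c)² = (398 - 430)² = (-32)² = 1024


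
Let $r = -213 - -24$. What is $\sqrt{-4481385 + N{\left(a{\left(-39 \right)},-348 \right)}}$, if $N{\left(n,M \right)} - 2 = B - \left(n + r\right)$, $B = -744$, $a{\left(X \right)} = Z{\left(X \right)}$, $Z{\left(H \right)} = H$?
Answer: $i \sqrt{4481899} \approx 2117.1 i$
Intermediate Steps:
$a{\left(X \right)} = X$
$r = -189$ ($r = -213 + 24 = -189$)
$N{\left(n,M \right)} = -553 - n$ ($N{\left(n,M \right)} = 2 - \left(555 + n\right) = -553 - n$)
$\sqrt{-4481385 + N{\left(a{\left(-39 \right)},-348 \right)}} = \sqrt{-4481385 - 514} = \sqrt{-4481899} = i \sqrt{4481899}$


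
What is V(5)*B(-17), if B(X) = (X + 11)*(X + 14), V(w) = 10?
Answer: 180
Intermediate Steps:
B(X) = (11 + X)*(14 + X)
V(5)*B(-17) = 10*(154 + (-17)² + 25*(-17)) = 10*(154 + 289 - 425) = 10*18 = 180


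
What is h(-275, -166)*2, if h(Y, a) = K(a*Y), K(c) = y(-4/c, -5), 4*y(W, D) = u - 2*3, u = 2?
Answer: -2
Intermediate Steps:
y(W, D) = -1 (y(W, D) = (2 - 2*3)/4 = (2 - 6)/4 = (¼)*(-4) = -1)
K(c) = -1
h(Y, a) = -1
h(-275, -166)*2 = -1*2 = -2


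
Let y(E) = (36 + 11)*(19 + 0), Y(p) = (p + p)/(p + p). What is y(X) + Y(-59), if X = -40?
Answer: 894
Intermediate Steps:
Y(p) = 1 (Y(p) = (2*p)/((2*p)) = (2*p)*(1/(2*p)) = 1)
y(E) = 893 (y(E) = 47*19 = 893)
y(X) + Y(-59) = 893 + 1 = 894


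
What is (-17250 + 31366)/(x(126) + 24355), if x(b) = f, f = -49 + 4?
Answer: 7058/12155 ≈ 0.58067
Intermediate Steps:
f = -45
x(b) = -45
(-17250 + 31366)/(x(126) + 24355) = (-17250 + 31366)/(-45 + 24355) = 14116/24310 = 14116*(1/24310) = 7058/12155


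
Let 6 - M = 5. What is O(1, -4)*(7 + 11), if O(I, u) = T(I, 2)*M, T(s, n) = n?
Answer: 36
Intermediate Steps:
M = 1 (M = 6 - 1*5 = 6 - 5 = 1)
O(I, u) = 2 (O(I, u) = 2*1 = 2)
O(1, -4)*(7 + 11) = 2*(7 + 11) = 2*18 = 36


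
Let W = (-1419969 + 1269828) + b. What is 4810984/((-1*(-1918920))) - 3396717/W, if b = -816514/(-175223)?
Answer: 158584080531672232/6310210092069585 ≈ 25.131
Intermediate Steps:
b = 816514/175223 (b = -816514*(-1/175223) = 816514/175223 ≈ 4.6599)
W = -26307339929/175223 (W = (-1419969 + 1269828) + 816514/175223 = -150141 + 816514/175223 = -26307339929/175223 ≈ -1.5014e+5)
4810984/((-1*(-1918920))) - 3396717/W = 4810984/((-1*(-1918920))) - 3396717/(-26307339929/175223) = 4810984/1918920 - 3396717*(-175223/26307339929) = 4810984*(1/1918920) + 595182942891/26307339929 = 601373/239865 + 595182942891/26307339929 = 158584080531672232/6310210092069585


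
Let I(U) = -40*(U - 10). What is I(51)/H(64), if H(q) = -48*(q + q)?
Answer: 205/768 ≈ 0.26693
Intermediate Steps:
I(U) = 400 - 40*U (I(U) = -40*(-10 + U) = 400 - 40*U)
H(q) = -96*q
I(51)/H(64) = (400 - 40*51)/((-96*64)) = (400 - 2040)/(-6144) = -1640*(-1/6144) = 205/768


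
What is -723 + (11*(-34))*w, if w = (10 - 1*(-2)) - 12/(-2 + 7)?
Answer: -21567/5 ≈ -4313.4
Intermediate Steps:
w = 48/5 (w = (10 + 2) - 12/5 = 12 + (1/5)*(-12) = 12 - 12/5 = 48/5 ≈ 9.6000)
-723 + (11*(-34))*w = -723 + (11*(-34))*(48/5) = -723 - 374*48/5 = -723 - 17952/5 = -21567/5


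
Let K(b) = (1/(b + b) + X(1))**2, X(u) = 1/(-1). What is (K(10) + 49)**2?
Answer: 398441521/160000 ≈ 2490.3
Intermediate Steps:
X(u) = -1 (X(u) = 1*(-1) = -1)
K(b) = (-1 + 1/(2*b))**2 (K(b) = (1/(b + b) - 1)**2 = (1/(2*b) - 1)**2 = (-1 + 1/(2*b))**2)
(K(10) + 49)**2 = ((1/4)*(1 - 2*10)**2/10**2 + 49)**2 = ((1/4)*(1/100)*(1 - 20)**2 + 49)**2 = ((1/4)*(1/100)*(-19)**2 + 49)**2 = ((1/4)*(1/100)*361 + 49)**2 = (361/400 + 49)**2 = (19961/400)**2 = 398441521/160000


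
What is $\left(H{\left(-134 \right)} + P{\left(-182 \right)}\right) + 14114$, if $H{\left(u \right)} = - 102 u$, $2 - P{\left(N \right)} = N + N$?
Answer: $28148$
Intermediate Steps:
$P{\left(N \right)} = 2 - 2 N$ ($P{\left(N \right)} = 2 - \left(N + N\right) = 2 - 2 N$)
$\left(H{\left(-134 \right)} + P{\left(-182 \right)}\right) + 14114 = \left(\left(-102\right) \left(-134\right) + \left(2 - -364\right)\right) + 14114 = \left(13668 + \left(2 + 364\right)\right) + 14114 = \left(13668 + 366\right) + 14114 = 14034 + 14114 = 28148$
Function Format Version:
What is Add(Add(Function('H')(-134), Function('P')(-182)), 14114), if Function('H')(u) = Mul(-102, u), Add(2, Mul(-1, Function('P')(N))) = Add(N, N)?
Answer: 28148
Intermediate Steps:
Function('P')(N) = Add(2, Mul(-2, N)) (Function('P')(N) = Add(2, Mul(-1, Add(N, N))) = Add(2, Mul(-1, Mul(2, N))) = Add(2, Mul(-2, N)))
Add(Add(Function('H')(-134), Function('P')(-182)), 14114) = Add(Add(Mul(-102, -134), Add(2, Mul(-2, -182))), 14114) = Add(Add(13668, Add(2, 364)), 14114) = Add(Add(13668, 366), 14114) = Add(14034, 14114) = 28148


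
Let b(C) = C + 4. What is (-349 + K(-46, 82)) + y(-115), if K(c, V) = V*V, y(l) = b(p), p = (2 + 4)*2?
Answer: 6391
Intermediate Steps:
p = 12 (p = 6*2 = 12)
b(C) = 4 + C
y(l) = 16 (y(l) = 4 + 12 = 16)
K(c, V) = V²
(-349 + K(-46, 82)) + y(-115) = (-349 + 82²) + 16 = (-349 + 6724) + 16 = 6375 + 16 = 6391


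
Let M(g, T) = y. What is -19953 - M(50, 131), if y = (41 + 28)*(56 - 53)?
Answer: -20160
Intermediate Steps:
y = 207 (y = 69*3 = 207)
M(g, T) = 207
-19953 - M(50, 131) = -19953 - 1*207 = -19953 - 207 = -20160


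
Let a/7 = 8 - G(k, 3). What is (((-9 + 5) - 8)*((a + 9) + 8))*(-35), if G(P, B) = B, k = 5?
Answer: 21840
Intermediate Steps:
a = 35 (a = 7*(8 - 1*3) = 7*(8 - 3) = 7*5 = 35)
(((-9 + 5) - 8)*((a + 9) + 8))*(-35) = (((-9 + 5) - 8)*((35 + 9) + 8))*(-35) = ((-4 - 8)*(44 + 8))*(-35) = -12*52*(-35) = -624*(-35) = 21840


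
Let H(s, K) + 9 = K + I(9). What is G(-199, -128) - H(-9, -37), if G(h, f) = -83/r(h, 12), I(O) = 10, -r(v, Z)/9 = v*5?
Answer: 322297/8955 ≈ 35.991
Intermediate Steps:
r(v, Z) = -45*v (r(v, Z) = -9*v*5 = -45*v)
H(s, K) = 1 + K (H(s, K) = -9 + (K + 10) = -9 + (10 + K) = 1 + K)
G(h, f) = 83/(45*h) (G(h, f) = -83*(-1/(45*h)) = -(-83)/(45*h) = 83/(45*h))
G(-199, -128) - H(-9, -37) = (83/45)/(-199) - (1 - 37) = (83/45)*(-1/199) - 1*(-36) = -83/8955 + 36 = 322297/8955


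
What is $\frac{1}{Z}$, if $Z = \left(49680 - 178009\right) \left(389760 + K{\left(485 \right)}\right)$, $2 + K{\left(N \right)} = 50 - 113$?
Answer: $- \frac{1}{50009169655} \approx -1.9996 \cdot 10^{-11}$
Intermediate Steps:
$K{\left(N \right)} = -65$ ($K{\left(N \right)} = -2 + \left(50 - 113\right) = -2 - 63 = -65$)
$Z = -50009169655$ ($Z = \left(49680 - 178009\right) \left(389760 - 65\right) = \left(-128329\right) 389695 = -50009169655$)
$\frac{1}{Z} = \frac{1}{-50009169655} = - \frac{1}{50009169655}$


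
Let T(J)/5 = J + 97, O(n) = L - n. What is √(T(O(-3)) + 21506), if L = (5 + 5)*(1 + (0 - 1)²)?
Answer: √22106 ≈ 148.68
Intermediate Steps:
L = 20 (L = 10*(1 + (-1)²) = 10*(1 + 1) = 10*2 = 20)
O(n) = 20 - n
T(J) = 485 + 5*J (T(J) = 5*(J + 97) = 5*(97 + J) = 485 + 5*J)
√(T(O(-3)) + 21506) = √((485 + 5*(20 - 1*(-3))) + 21506) = √((485 + 5*(20 + 3)) + 21506) = √((485 + 5*23) + 21506) = √((485 + 115) + 21506) = √(600 + 21506) = √22106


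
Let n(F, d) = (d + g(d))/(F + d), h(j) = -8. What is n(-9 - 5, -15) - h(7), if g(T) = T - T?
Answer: 247/29 ≈ 8.5172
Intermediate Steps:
g(T) = 0
n(F, d) = d/(F + d) (n(F, d) = (d + 0)/(F + d) = d/(F + d))
n(-9 - 5, -15) - h(7) = -15/((-9 - 5) - 15) - 1*(-8) = -15/(-14 - 15) + 8 = -15/(-29) + 8 = -15*(-1/29) + 8 = 15/29 + 8 = 247/29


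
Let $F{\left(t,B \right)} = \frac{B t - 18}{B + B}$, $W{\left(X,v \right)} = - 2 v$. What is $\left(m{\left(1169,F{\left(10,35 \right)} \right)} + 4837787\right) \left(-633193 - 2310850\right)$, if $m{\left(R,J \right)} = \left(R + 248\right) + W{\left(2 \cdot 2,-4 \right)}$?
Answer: $-14246848214116$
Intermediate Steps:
$F{\left(t,B \right)} = \frac{-18 + B t}{2 B}$
$m{\left(R,J \right)} = 256 + R$ ($m{\left(R,J \right)} = \left(R + 248\right) - -8 = \left(248 + R\right) + 8 = 256 + R$)
$\left(m{\left(1169,F{\left(10,35 \right)} \right)} + 4837787\right) \left(-633193 - 2310850\right) = \left(\left(256 + 1169\right) + 4837787\right) \left(-633193 - 2310850\right) = \left(1425 + 4837787\right) \left(-2944043\right) = 4839212 \left(-2944043\right) = -14246848214116$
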